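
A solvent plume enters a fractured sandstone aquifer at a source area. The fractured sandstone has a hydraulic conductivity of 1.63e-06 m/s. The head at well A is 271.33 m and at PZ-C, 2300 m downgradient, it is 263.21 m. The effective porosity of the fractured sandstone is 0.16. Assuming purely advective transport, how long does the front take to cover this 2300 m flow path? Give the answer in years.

Convert K: 1.63e-06 m/s × 86400 = 0.1408 m/day.
Hydraulic gradient i = (271.33 − 263.21) / 2300 = 8.12 / 2300 = 0.003530.
Darcy flux q = K · i = 0.1408 × 0.003530 = 0.0004972 m/day.
Seepage velocity v = q / n_e = 0.0004972 / 0.16 = 0.003107 m/day.
Travel time t = L / v = 2300 / 0.003107 = 7.401e+05 days = 2026 years.

2030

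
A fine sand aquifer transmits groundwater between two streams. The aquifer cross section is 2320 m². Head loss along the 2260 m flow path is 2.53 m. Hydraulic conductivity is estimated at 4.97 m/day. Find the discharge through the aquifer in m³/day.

12.9

Hydraulic gradient i = Δh / L = 2.53 / 2260 = 0.001119.
Darcy's law: Q = K · A · i = 4.970 × 2320 × 0.001119 = 12.91 m³/day.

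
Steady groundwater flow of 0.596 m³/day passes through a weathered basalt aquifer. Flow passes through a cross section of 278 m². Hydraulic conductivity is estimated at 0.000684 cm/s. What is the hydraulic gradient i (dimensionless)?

Convert K: 0.000684 cm/s × 864 = 0.5910 m/day.
From Q = K·A·i, i = Q / (K·A) = 0.596 / (0.5910 × 278.0) = 0.003628.

0.00363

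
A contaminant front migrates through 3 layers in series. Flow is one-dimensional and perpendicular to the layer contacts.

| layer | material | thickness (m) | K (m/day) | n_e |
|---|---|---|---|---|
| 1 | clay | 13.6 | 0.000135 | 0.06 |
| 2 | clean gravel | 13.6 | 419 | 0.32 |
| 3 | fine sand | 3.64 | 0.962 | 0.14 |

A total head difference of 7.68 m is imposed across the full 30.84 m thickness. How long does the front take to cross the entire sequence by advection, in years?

With flow normal to the layers, continuity requires the same specific discharge q through every layer.
Σ(b_i/K_i) = 13.6/0.000135 + 13.6/419 + 3.64/0.962 = 1.007e+05 d.
q = Δh / Σ(b_i/K_i) = 7.68 / 1.007e+05 = 7.623e-05 m/day.
In each layer the seepage velocity is v_i = q/n_i, so the layer transit time is t_i = b_i·n_i / q:
  layer 1 (clay): t_1 = 13.6 × 0.06 / 7.623e-05 = 10704 d
  layer 2 (clean gravel): t_2 = 13.6 × 0.32 / 7.623e-05 = 57089 d
  layer 3 (fine sand): t_3 = 3.64 × 0.14 / 7.623e-05 = 6685 d
Total t = Σ t_i = 74478 days = 203.9 years.

204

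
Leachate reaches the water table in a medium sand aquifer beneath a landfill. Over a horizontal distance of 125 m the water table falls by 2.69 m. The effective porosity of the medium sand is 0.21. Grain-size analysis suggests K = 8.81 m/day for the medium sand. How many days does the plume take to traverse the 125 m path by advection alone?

Hydraulic gradient i = Δh / L = 2.69 / 125 = 0.02152.
Darcy flux q = K · i = 8.810 × 0.02152 = 0.1896 m/day.
Seepage velocity v = q / n_e = 0.1896 / 0.21 = 0.9028 m/day.
Travel time t = L / v = 125 / 0.9028 = 138.5 days.

138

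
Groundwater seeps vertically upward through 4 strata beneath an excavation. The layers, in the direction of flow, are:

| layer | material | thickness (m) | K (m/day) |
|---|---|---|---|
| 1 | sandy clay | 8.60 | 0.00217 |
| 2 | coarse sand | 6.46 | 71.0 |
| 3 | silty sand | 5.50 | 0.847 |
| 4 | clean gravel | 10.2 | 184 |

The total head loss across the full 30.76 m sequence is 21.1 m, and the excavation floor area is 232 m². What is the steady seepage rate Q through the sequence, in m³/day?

Flow is perpendicular to layering, so the layers act in series and the equivalent K is the thickness-weighted harmonic mean.
Total thickness L = 8.60 + 6.46 + 5.50 + 10.2 = 30.76 m.
Σ(b_i/K_i) = 8.60/0.00217 + 6.46/71.0 + 5.50/0.847 + 10.2/184 = 3970 d.
K_eq = L / Σ(b_i/K_i) = 30.76 / 3970 = 0.007749 m/day.
Q = K_eq · A · (Δh/L) = 0.007749 × 232 × (21.1/30.76) = 1.233 m³/day.

1.23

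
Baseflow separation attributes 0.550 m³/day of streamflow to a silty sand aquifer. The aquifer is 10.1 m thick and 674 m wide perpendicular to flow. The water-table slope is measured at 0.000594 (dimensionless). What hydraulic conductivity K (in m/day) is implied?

0.136

Cross-sectional area A = 674 × 10.1 = 6807 m².
Hydraulic gradient i = 0.000594.
From Q = K·A·i, K = Q / (A·i) = 0.550 / (6807 × 0.0005940) = 0.1360 m/day.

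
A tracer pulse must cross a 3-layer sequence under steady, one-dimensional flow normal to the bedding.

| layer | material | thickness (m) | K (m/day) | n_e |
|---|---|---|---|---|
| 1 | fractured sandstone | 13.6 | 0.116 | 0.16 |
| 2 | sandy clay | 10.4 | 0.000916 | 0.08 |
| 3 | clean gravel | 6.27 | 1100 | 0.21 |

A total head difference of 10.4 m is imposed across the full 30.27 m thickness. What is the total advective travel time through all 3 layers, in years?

With flow normal to the layers, continuity requires the same specific discharge q through every layer.
Σ(b_i/K_i) = 13.6/0.116 + 10.4/0.000916 + 6.27/1100 = 11471 d.
q = Δh / Σ(b_i/K_i) = 10.4 / 11471 = 0.0009066 m/day.
In each layer the seepage velocity is v_i = q/n_i, so the layer transit time is t_i = b_i·n_i / q:
  layer 1 (fractured sandstone): t_1 = 13.6 × 0.16 / 0.0009066 = 2400 d
  layer 2 (sandy clay): t_2 = 10.4 × 0.08 / 0.0009066 = 917.7 d
  layer 3 (clean gravel): t_3 = 6.27 × 0.21 / 0.0009066 = 1452 d
Total t = Σ t_i = 4770 days = 13.06 years.

13.1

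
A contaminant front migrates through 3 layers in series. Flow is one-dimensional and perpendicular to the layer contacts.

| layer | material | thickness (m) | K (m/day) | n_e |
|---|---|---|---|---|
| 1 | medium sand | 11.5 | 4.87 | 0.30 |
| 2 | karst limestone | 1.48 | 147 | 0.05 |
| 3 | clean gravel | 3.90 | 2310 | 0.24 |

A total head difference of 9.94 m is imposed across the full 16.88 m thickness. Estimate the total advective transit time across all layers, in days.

With flow normal to the layers, continuity requires the same specific discharge q through every layer.
Σ(b_i/K_i) = 11.5/4.87 + 1.48/147 + 3.90/2310 = 2.373 d.
q = Δh / Σ(b_i/K_i) = 9.94 / 2.373 = 4.189 m/day.
In each layer the seepage velocity is v_i = q/n_i, so the layer transit time is t_i = b_i·n_i / q:
  layer 1 (medium sand): t_1 = 11.5 × 0.30 / 4.189 = 0.8237 d
  layer 2 (karst limestone): t_2 = 1.48 × 0.05 / 4.189 = 0.01767 d
  layer 3 (clean gravel): t_3 = 3.90 × 0.24 / 4.189 = 0.2235 d
Total t = Σ t_i = 1.065 days.

1.06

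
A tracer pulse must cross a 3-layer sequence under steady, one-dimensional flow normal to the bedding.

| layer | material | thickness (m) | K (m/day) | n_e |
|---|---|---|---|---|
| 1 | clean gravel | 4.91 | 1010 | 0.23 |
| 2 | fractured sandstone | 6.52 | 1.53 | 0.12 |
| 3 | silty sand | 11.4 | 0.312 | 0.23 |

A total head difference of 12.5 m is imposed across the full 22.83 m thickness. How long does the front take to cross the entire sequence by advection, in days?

14.8

With flow normal to the layers, continuity requires the same specific discharge q through every layer.
Σ(b_i/K_i) = 4.91/1010 + 6.52/1.53 + 11.4/0.312 = 40.80 d.
q = Δh / Σ(b_i/K_i) = 12.5 / 40.80 = 0.3063 m/day.
In each layer the seepage velocity is v_i = q/n_i, so the layer transit time is t_i = b_i·n_i / q:
  layer 1 (clean gravel): t_1 = 4.91 × 0.23 / 0.3063 = 3.686 d
  layer 2 (fractured sandstone): t_2 = 6.52 × 0.12 / 0.3063 = 2.554 d
  layer 3 (silty sand): t_3 = 11.4 × 0.23 / 0.3063 = 8.559 d
Total t = Σ t_i = 14.80 days.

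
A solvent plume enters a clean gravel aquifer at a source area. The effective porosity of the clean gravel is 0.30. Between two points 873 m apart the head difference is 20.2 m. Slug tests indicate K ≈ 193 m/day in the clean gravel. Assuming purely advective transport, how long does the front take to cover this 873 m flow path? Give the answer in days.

Hydraulic gradient i = Δh / L = 20.2 / 873 = 0.02314.
Darcy flux q = K · i = 193.0 × 0.02314 = 4.466 m/day.
Seepage velocity v = q / n_e = 4.466 / 0.30 = 14.89 m/day.
Travel time t = L / v = 873 / 14.89 = 58.65 days.

58.6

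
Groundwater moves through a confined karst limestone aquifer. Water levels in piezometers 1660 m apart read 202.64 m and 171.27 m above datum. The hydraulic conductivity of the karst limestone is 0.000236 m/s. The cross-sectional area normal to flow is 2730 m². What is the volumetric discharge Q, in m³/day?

Convert K: 0.000236 m/s × 86400 = 20.39 m/day.
Hydraulic gradient i = (202.64 − 171.27) / 1660 = 31.37 / 1660 = 0.01890.
Darcy's law: Q = K · A · i = 20.39 × 2730 × 0.01890 = 1052 m³/day.

1050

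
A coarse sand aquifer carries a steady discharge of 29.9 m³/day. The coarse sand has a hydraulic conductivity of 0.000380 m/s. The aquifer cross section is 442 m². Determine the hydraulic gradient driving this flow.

0.00206

Convert K: 0.000380 m/s × 86400 = 32.83 m/day.
From Q = K·A·i, i = Q / (K·A) = 29.9 / (32.83 × 442.0) = 0.002060.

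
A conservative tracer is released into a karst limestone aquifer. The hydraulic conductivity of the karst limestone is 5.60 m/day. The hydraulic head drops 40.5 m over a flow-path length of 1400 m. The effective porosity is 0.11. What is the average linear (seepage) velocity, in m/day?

1.47

Hydraulic gradient i = Δh / L = 40.5 / 1400 = 0.02893.
Darcy flux q = K · i = 5.600 × 0.02893 = 0.1620 m/day.
Seepage velocity v = q / n_e = 0.1620 / 0.11 = 1.473 m/day.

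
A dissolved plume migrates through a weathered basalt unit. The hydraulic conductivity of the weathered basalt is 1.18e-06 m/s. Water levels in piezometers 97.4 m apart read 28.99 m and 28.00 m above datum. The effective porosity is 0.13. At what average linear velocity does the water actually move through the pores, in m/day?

0.00797

Convert K: 1.18e-06 m/s × 86400 = 0.1020 m/day.
Hydraulic gradient i = (28.99 − 28.00) / 97.4 = 0.99 / 97.4 = 0.01016.
Darcy flux q = K · i = 0.1020 × 0.01016 = 0.001036 m/day.
Seepage velocity v = q / n_e = 0.001036 / 0.13 = 0.007971 m/day.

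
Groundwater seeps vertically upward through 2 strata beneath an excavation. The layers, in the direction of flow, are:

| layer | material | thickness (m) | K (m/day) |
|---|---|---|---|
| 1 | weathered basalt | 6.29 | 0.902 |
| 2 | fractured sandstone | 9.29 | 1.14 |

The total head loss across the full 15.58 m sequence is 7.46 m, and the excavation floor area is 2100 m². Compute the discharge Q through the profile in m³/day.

1040

Flow is perpendicular to layering, so the layers act in series and the equivalent K is the thickness-weighted harmonic mean.
Total thickness L = 6.29 + 9.29 = 15.58 m.
Σ(b_i/K_i) = 6.29/0.902 + 9.29/1.14 = 15.12 d.
K_eq = L / Σ(b_i/K_i) = 15.58 / 15.12 = 1.030 m/day.
Q = K_eq · A · (Δh/L) = 1.030 × 2100 × (7.46/15.58) = 1036 m³/day.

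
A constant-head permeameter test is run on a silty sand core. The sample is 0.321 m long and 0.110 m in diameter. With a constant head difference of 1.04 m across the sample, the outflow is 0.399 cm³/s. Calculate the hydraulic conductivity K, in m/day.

1.12

Cross-sectional area A = π·(d/2)² = π × (0.110/2)² = 0.009503 m².
Convert discharge: 0.399 cm³/s = 3.990e-07 m³/s.
Darcy's law rearranged: K = Q·L / (A·Δh) = 3.990e-07 × 0.321 / (0.009503 × 1.04) = 1.296e-05 m/s = 1.120 m/day.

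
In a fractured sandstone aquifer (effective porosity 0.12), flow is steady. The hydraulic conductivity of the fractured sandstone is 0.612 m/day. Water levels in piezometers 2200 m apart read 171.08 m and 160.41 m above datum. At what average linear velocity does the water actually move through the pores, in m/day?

0.0247

Hydraulic gradient i = (171.08 − 160.41) / 2200 = 10.67 / 2200 = 0.004850.
Darcy flux q = K · i = 0.6120 × 0.004850 = 0.002968 m/day.
Seepage velocity v = q / n_e = 0.002968 / 0.12 = 0.02474 m/day.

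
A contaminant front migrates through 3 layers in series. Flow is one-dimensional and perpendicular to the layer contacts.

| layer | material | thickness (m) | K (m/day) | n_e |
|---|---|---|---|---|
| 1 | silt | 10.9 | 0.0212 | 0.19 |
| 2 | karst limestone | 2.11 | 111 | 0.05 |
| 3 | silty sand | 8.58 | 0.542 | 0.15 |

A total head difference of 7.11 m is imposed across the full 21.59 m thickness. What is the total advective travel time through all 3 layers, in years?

0.707

With flow normal to the layers, continuity requires the same specific discharge q through every layer.
Σ(b_i/K_i) = 10.9/0.0212 + 2.11/111 + 8.58/0.542 = 530.0 d.
q = Δh / Σ(b_i/K_i) = 7.11 / 530.0 = 0.01342 m/day.
In each layer the seepage velocity is v_i = q/n_i, so the layer transit time is t_i = b_i·n_i / q:
  layer 1 (silt): t_1 = 10.9 × 0.19 / 0.01342 = 154.4 d
  layer 2 (karst limestone): t_2 = 2.11 × 0.05 / 0.01342 = 7.864 d
  layer 3 (silty sand): t_3 = 8.58 × 0.15 / 0.01342 = 95.94 d
Total t = Σ t_i = 258.2 days = 0.7069 years.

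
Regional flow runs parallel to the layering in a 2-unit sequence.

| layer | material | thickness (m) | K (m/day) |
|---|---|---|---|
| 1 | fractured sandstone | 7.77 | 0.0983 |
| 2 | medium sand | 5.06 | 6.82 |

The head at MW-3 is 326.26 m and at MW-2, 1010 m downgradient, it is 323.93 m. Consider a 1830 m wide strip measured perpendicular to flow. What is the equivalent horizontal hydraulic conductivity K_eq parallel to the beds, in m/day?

Flow is parallel to layering, so each bed carries its own Darcy discharge and the transmissivities add.
Σ(K_i·b_i) = 0.0983×7.77 + 6.82×5.06 = 35.27 m²/day.
Total thickness b = 12.83 m, so K_eq = Σ(K_i·b_i)/b = 2.749 m/day.

2.75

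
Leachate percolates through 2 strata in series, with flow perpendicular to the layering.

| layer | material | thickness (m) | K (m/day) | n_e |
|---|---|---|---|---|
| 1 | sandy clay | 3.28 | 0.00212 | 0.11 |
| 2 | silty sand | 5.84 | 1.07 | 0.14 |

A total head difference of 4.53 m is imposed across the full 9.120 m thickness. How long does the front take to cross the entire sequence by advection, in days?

With flow normal to the layers, continuity requires the same specific discharge q through every layer.
Σ(b_i/K_i) = 3.28/0.00212 + 5.84/1.07 = 1553 d.
q = Δh / Σ(b_i/K_i) = 4.53 / 1553 = 0.002918 m/day.
In each layer the seepage velocity is v_i = q/n_i, so the layer transit time is t_i = b_i·n_i / q:
  layer 1 (sandy clay): t_1 = 3.28 × 0.11 / 0.002918 = 123.7 d
  layer 2 (silty sand): t_2 = 5.84 × 0.14 / 0.002918 = 280.2 d
Total t = Σ t_i = 403.9 days.

404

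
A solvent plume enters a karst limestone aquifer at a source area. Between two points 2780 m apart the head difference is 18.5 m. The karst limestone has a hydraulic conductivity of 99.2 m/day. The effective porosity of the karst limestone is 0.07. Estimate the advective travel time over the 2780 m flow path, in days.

Hydraulic gradient i = Δh / L = 18.5 / 2780 = 0.006655.
Darcy flux q = K · i = 99.20 × 0.006655 = 0.6601 m/day.
Seepage velocity v = q / n_e = 0.6601 / 0.07 = 9.431 m/day.
Travel time t = L / v = 2780 / 9.431 = 294.8 days.

295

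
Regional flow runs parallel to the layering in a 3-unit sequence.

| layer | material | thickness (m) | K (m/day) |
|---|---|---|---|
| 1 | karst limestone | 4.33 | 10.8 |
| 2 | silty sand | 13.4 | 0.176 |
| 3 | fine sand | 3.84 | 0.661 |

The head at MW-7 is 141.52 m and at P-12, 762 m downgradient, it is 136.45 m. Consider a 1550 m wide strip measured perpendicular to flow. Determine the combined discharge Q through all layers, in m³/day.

Flow is parallel to layering, so each bed carries its own Darcy discharge and the transmissivities add.
Σ(K_i·b_i) = 10.8×4.33 + 0.176×13.4 + 0.661×3.84 = 51.66 m²/day.
Hydraulic gradient i = (141.52 − 136.45) / 762 = 5.07 / 762 = 0.006654.
Q = Σ(K_i·b_i) · W · i = 51.66 × 1550 × 0.006654 = 532.8 m³/day.

533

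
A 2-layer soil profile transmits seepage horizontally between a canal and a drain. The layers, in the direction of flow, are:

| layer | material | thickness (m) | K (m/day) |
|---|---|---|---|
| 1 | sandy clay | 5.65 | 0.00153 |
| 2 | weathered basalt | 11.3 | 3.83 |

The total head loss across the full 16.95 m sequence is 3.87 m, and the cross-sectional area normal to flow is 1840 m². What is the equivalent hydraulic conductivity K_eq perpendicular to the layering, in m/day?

0.00459

Flow is perpendicular to layering, so the layers act in series and the equivalent K is the thickness-weighted harmonic mean.
Total thickness L = 5.65 + 11.3 = 16.95 m.
Σ(b_i/K_i) = 5.65/0.00153 + 11.3/3.83 = 3696 d.
K_eq = L / Σ(b_i/K_i) = 16.95 / 3696 = 0.004586 m/day.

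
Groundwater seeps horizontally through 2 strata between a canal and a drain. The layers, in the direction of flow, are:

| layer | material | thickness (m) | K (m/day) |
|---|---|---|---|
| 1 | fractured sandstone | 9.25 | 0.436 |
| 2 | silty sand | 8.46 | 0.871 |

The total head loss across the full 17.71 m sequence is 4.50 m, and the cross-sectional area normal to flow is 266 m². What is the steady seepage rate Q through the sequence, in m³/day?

38.7

Flow is perpendicular to layering, so the layers act in series and the equivalent K is the thickness-weighted harmonic mean.
Total thickness L = 9.25 + 8.46 = 17.71 m.
Σ(b_i/K_i) = 9.25/0.436 + 8.46/0.871 = 30.93 d.
K_eq = L / Σ(b_i/K_i) = 17.71 / 30.93 = 0.5726 m/day.
Q = K_eq · A · (Δh/L) = 0.5726 × 266 × (4.50/17.71) = 38.70 m³/day.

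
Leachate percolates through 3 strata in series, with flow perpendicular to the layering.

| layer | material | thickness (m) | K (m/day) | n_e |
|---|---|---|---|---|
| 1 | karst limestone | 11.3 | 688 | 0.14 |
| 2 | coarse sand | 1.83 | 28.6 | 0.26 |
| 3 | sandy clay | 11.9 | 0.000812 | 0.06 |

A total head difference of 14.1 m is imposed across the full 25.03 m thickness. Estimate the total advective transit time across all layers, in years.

With flow normal to the layers, continuity requires the same specific discharge q through every layer.
Σ(b_i/K_i) = 11.3/688 + 1.83/28.6 + 11.9/0.000812 = 14655 d.
q = Δh / Σ(b_i/K_i) = 14.1 / 14655 = 0.0009621 m/day.
In each layer the seepage velocity is v_i = q/n_i, so the layer transit time is t_i = b_i·n_i / q:
  layer 1 (karst limestone): t_1 = 11.3 × 0.14 / 0.0009621 = 1644 d
  layer 2 (coarse sand): t_2 = 1.83 × 0.26 / 0.0009621 = 494.5 d
  layer 3 (sandy clay): t_3 = 11.9 × 0.06 / 0.0009621 = 742.1 d
Total t = Σ t_i = 2881 days = 7.888 years.

7.89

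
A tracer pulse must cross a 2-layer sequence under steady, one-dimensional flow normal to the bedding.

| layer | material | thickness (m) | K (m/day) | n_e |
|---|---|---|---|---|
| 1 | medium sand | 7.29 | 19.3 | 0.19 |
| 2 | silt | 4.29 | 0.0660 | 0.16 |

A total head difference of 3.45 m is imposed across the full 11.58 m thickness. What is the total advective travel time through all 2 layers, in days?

With flow normal to the layers, continuity requires the same specific discharge q through every layer.
Σ(b_i/K_i) = 7.29/19.3 + 4.29/0.0660 = 65.38 d.
q = Δh / Σ(b_i/K_i) = 3.45 / 65.38 = 0.05277 m/day.
In each layer the seepage velocity is v_i = q/n_i, so the layer transit time is t_i = b_i·n_i / q:
  layer 1 (medium sand): t_1 = 7.29 × 0.19 / 0.05277 = 26.25 d
  layer 2 (silt): t_2 = 4.29 × 0.16 / 0.05277 = 13.01 d
Total t = Σ t_i = 39.26 days.

39.3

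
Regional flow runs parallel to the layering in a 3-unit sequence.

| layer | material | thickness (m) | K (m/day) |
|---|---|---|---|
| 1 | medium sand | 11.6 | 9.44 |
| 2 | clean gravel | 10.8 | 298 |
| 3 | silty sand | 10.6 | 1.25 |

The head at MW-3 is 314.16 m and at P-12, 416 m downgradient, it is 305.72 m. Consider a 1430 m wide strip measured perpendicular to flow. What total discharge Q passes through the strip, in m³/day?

Flow is parallel to layering, so each bed carries its own Darcy discharge and the transmissivities add.
Σ(K_i·b_i) = 9.44×11.6 + 298×10.8 + 1.25×10.6 = 3341 m²/day.
Hydraulic gradient i = (314.16 − 305.72) / 416 = 8.44 / 416 = 0.02029.
Q = Σ(K_i·b_i) · W · i = 3341 × 1430 × 0.02029 = 96935 m³/day.

96900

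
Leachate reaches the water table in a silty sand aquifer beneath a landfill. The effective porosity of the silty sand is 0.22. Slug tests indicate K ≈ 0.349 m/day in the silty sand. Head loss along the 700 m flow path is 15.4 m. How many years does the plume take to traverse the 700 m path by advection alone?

Hydraulic gradient i = Δh / L = 15.4 / 700 = 0.02200.
Darcy flux q = K · i = 0.3490 × 0.02200 = 0.007678 m/day.
Seepage velocity v = q / n_e = 0.007678 / 0.22 = 0.03490 m/day.
Travel time t = L / v = 700 / 0.03490 = 20057 days = 54.91 years.

54.9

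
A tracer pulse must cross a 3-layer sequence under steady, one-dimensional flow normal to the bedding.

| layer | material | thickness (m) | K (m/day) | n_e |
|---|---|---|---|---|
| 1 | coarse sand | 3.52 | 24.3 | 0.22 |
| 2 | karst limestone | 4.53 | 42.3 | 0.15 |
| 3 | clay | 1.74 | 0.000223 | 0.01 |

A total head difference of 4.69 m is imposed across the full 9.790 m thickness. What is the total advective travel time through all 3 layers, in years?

6.70

With flow normal to the layers, continuity requires the same specific discharge q through every layer.
Σ(b_i/K_i) = 3.52/24.3 + 4.53/42.3 + 1.74/0.000223 = 7803 d.
q = Δh / Σ(b_i/K_i) = 4.69 / 7803 = 0.0006011 m/day.
In each layer the seepage velocity is v_i = q/n_i, so the layer transit time is t_i = b_i·n_i / q:
  layer 1 (coarse sand): t_1 = 3.52 × 0.22 / 0.0006011 = 1288 d
  layer 2 (karst limestone): t_2 = 4.53 × 0.15 / 0.0006011 = 1131 d
  layer 3 (clay): t_3 = 1.74 × 0.01 / 0.0006011 = 28.95 d
Total t = Σ t_i = 2448 days = 6.702 years.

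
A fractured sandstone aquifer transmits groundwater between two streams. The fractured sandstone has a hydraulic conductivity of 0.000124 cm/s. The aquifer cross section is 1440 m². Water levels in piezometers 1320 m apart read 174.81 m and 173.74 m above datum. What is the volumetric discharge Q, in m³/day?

Convert K: 0.000124 cm/s × 864 = 0.1071 m/day.
Hydraulic gradient i = (174.81 − 173.74) / 1320 = 1.07 / 1320 = 0.0008106.
Darcy's law: Q = K · A · i = 0.1071 × 1440 × 0.0008106 = 0.1251 m³/day.

0.125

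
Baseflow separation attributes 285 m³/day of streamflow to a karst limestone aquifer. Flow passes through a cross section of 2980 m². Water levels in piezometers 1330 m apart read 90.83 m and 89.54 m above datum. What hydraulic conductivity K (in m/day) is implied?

98.6

Hydraulic gradient i = (90.83 − 89.54) / 1330 = 1.29 / 1330 = 0.0009699.
From Q = K·A·i, K = Q / (A·i) = 285 / (2980 × 0.0009699) = 98.60 m/day.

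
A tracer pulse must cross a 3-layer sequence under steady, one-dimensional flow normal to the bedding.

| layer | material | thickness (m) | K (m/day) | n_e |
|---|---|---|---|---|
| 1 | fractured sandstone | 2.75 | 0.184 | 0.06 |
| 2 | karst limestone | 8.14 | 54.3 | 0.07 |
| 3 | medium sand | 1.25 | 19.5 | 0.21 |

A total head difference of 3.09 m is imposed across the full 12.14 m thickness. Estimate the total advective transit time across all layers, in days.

4.89

With flow normal to the layers, continuity requires the same specific discharge q through every layer.
Σ(b_i/K_i) = 2.75/0.184 + 8.14/54.3 + 1.25/19.5 = 15.16 d.
q = Δh / Σ(b_i/K_i) = 3.09 / 15.16 = 0.2038 m/day.
In each layer the seepage velocity is v_i = q/n_i, so the layer transit time is t_i = b_i·n_i / q:
  layer 1 (fractured sandstone): t_1 = 2.75 × 0.06 / 0.2038 = 0.8095 d
  layer 2 (karst limestone): t_2 = 8.14 × 0.07 / 0.2038 = 2.795 d
  layer 3 (medium sand): t_3 = 1.25 × 0.21 / 0.2038 = 1.288 d
Total t = Σ t_i = 4.893 days.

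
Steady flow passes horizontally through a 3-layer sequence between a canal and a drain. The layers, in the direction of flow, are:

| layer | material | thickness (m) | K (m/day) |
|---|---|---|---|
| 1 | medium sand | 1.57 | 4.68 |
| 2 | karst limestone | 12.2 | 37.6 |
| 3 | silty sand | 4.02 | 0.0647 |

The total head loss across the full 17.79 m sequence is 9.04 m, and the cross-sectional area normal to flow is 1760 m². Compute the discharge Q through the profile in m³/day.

253

Flow is perpendicular to layering, so the layers act in series and the equivalent K is the thickness-weighted harmonic mean.
Total thickness L = 1.57 + 12.2 + 4.02 = 17.79 m.
Σ(b_i/K_i) = 1.57/4.68 + 12.2/37.6 + 4.02/0.0647 = 62.79 d.
K_eq = L / Σ(b_i/K_i) = 17.79 / 62.79 = 0.2833 m/day.
Q = K_eq · A · (Δh/L) = 0.2833 × 1760 × (9.04/17.79) = 253.4 m³/day.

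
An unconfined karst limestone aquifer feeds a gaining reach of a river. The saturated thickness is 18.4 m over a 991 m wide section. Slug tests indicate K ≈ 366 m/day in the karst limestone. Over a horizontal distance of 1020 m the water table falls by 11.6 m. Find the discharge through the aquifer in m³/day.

Cross-sectional area A = 991 × 18.4 = 18234 m².
Hydraulic gradient i = Δh / L = 11.6 / 1020 = 0.01137.
Darcy's law: Q = K · A · i = 366.0 × 18234 × 0.01137 = 75898 m³/day.

75900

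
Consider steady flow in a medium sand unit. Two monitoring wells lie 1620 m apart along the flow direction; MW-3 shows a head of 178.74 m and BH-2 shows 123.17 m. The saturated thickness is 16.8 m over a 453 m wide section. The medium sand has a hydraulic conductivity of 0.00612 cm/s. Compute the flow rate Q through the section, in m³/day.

Convert K: 0.00612 cm/s × 864 = 5.288 m/day.
Cross-sectional area A = 453 × 16.8 = 7610 m².
Hydraulic gradient i = (178.74 − 123.17) / 1620 = 55.57 / 1620 = 0.03430.
Darcy's law: Q = K · A · i = 5.288 × 7610 × 0.03430 = 1380 m³/day.

1380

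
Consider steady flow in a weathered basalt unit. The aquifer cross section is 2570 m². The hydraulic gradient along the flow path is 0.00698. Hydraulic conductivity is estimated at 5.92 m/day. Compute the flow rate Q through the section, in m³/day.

106

Hydraulic gradient i = 0.00698.
Darcy's law: Q = K · A · i = 5.920 × 2570 × 0.006980 = 106.2 m³/day.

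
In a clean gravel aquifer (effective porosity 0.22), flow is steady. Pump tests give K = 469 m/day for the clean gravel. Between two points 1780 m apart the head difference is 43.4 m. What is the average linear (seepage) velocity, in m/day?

52.0

Hydraulic gradient i = Δh / L = 43.4 / 1780 = 0.02438.
Darcy flux q = K · i = 469.0 × 0.02438 = 11.44 m/day.
Seepage velocity v = q / n_e = 11.44 / 0.22 = 51.98 m/day.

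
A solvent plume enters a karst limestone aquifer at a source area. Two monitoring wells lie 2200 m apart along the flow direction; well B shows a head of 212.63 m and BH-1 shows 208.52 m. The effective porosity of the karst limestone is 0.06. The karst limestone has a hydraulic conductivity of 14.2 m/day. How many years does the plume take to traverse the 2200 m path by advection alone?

Hydraulic gradient i = (212.63 − 208.52) / 2200 = 4.11 / 2200 = 0.001868.
Darcy flux q = K · i = 14.20 × 0.001868 = 0.02653 m/day.
Seepage velocity v = q / n_e = 0.02653 / 0.06 = 0.4421 m/day.
Travel time t = L / v = 2200 / 0.4421 = 4976 days = 13.62 years.

13.6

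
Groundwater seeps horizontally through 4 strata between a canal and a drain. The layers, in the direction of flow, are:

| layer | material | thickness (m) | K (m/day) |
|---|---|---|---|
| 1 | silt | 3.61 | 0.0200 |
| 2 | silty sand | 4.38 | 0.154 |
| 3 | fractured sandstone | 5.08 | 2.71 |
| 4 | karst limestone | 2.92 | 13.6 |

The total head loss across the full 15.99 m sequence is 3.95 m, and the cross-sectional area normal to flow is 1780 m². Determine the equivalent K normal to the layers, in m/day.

0.0758

Flow is perpendicular to layering, so the layers act in series and the equivalent K is the thickness-weighted harmonic mean.
Total thickness L = 3.61 + 4.38 + 5.08 + 2.92 = 15.99 m.
Σ(b_i/K_i) = 3.61/0.0200 + 4.38/0.154 + 5.08/2.71 + 2.92/13.6 = 211.0 d.
K_eq = L / Σ(b_i/K_i) = 15.99 / 211.0 = 0.07577 m/day.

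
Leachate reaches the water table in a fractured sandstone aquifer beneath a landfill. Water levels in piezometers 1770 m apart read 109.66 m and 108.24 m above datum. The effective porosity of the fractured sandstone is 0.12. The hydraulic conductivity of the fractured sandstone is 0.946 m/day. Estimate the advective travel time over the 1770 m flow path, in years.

Hydraulic gradient i = (109.66 − 108.24) / 1770 = 1.42 / 1770 = 0.0008023.
Darcy flux q = K · i = 0.9460 × 0.0008023 = 0.0007589 m/day.
Seepage velocity v = q / n_e = 0.0007589 / 0.12 = 0.006324 m/day.
Travel time t = L / v = 1770 / 0.006324 = 2.799e+05 days = 766.2 years.

766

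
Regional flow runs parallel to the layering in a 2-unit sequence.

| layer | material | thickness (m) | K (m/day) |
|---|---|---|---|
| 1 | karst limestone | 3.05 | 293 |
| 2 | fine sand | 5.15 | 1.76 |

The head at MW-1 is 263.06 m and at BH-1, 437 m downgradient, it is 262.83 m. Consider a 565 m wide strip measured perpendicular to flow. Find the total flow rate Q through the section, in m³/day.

268

Flow is parallel to layering, so each bed carries its own Darcy discharge and the transmissivities add.
Σ(K_i·b_i) = 293×3.05 + 1.76×5.15 = 902.7 m²/day.
Hydraulic gradient i = (263.06 − 262.83) / 437 = 0.23 / 437 = 0.0005263.
Q = Σ(K_i·b_i) · W · i = 902.7 × 565 × 0.0005263 = 268.4 m³/day.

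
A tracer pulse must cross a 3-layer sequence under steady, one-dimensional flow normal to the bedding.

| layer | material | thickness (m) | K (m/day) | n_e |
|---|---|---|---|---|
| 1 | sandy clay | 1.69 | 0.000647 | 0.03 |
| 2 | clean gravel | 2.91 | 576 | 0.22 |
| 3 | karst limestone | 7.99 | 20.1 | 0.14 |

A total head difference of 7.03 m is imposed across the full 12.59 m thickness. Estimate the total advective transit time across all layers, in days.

672

With flow normal to the layers, continuity requires the same specific discharge q through every layer.
Σ(b_i/K_i) = 1.69/0.000647 + 2.91/576 + 7.99/20.1 = 2612 d.
q = Δh / Σ(b_i/K_i) = 7.03 / 2612 = 0.002691 m/day.
In each layer the seepage velocity is v_i = q/n_i, so the layer transit time is t_i = b_i·n_i / q:
  layer 1 (sandy clay): t_1 = 1.69 × 0.03 / 0.002691 = 18.84 d
  layer 2 (clean gravel): t_2 = 2.91 × 0.22 / 0.002691 = 237.9 d
  layer 3 (karst limestone): t_3 = 7.99 × 0.14 / 0.002691 = 415.7 d
Total t = Σ t_i = 672.4 days.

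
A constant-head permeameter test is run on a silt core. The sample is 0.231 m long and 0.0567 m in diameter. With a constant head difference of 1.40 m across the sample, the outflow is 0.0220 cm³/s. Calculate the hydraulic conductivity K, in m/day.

0.124

Cross-sectional area A = π·(d/2)² = π × (0.0567/2)² = 0.002525 m².
Convert discharge: 0.0220 cm³/s = 2.200e-08 m³/s.
Darcy's law rearranged: K = Q·L / (A·Δh) = 2.200e-08 × 0.231 / (0.002525 × 1.40) = 1.438e-06 m/s = 0.1242 m/day.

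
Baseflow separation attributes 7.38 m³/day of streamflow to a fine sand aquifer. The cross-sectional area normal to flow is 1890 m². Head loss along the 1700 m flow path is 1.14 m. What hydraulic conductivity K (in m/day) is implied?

5.82

Hydraulic gradient i = Δh / L = 1.14 / 1700 = 0.0006706.
From Q = K·A·i, K = Q / (A·i) = 7.38 / (1890 × 0.0006706) = 5.823 m/day.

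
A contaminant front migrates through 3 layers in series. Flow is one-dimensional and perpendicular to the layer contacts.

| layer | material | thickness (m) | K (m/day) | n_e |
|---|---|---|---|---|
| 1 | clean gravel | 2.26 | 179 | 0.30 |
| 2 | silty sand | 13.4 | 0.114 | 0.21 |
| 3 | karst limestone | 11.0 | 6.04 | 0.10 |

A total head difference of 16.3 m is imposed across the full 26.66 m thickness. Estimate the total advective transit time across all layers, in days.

With flow normal to the layers, continuity requires the same specific discharge q through every layer.
Σ(b_i/K_i) = 2.26/179 + 13.4/0.114 + 11.0/6.04 = 119.4 d.
q = Δh / Σ(b_i/K_i) = 16.3 / 119.4 = 0.1365 m/day.
In each layer the seepage velocity is v_i = q/n_i, so the layer transit time is t_i = b_i·n_i / q:
  layer 1 (clean gravel): t_1 = 2.26 × 0.30 / 0.1365 = 4.966 d
  layer 2 (silty sand): t_2 = 13.4 × 0.21 / 0.1365 = 20.61 d
  layer 3 (karst limestone): t_3 = 11.0 × 0.10 / 0.1365 = 8.056 d
Total t = Σ t_i = 33.63 days.

33.6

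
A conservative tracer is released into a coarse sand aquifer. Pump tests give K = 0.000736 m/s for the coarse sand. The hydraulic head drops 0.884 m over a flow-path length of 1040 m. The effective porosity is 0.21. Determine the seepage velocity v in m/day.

Convert K: 0.000736 m/s × 86400 = 63.59 m/day.
Hydraulic gradient i = Δh / L = 0.884 / 1040 = 0.0008500.
Darcy flux q = K · i = 63.59 × 0.0008500 = 0.05405 m/day.
Seepage velocity v = q / n_e = 0.05405 / 0.21 = 0.2574 m/day.

0.257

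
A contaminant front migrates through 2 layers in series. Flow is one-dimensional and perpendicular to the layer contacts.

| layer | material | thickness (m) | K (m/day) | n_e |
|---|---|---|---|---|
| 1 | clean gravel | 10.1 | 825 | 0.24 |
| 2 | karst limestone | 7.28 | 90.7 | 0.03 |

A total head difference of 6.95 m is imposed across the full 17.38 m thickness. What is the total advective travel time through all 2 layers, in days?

0.0352

With flow normal to the layers, continuity requires the same specific discharge q through every layer.
Σ(b_i/K_i) = 10.1/825 + 7.28/90.7 = 0.09251 d.
q = Δh / Σ(b_i/K_i) = 6.95 / 0.09251 = 75.13 m/day.
In each layer the seepage velocity is v_i = q/n_i, so the layer transit time is t_i = b_i·n_i / q:
  layer 1 (clean gravel): t_1 = 10.1 × 0.24 / 75.13 = 0.03226 d
  layer 2 (karst limestone): t_2 = 7.28 × 0.03 / 75.13 = 0.002907 d
Total t = Σ t_i = 0.03517 days.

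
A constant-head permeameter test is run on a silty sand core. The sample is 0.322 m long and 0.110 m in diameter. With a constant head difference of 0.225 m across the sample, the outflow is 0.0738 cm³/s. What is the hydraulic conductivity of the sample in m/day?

Cross-sectional area A = π·(d/2)² = π × (0.110/2)² = 0.009503 m².
Convert discharge: 0.0738 cm³/s = 7.380e-08 m³/s.
Darcy's law rearranged: K = Q·L / (A·Δh) = 7.380e-08 × 0.322 / (0.009503 × 0.225) = 1.111e-05 m/s = 0.9602 m/day.

0.960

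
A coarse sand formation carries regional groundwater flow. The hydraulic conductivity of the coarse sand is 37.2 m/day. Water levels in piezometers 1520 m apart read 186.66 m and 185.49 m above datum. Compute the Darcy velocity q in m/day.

0.0286

Hydraulic gradient i = (186.66 − 185.49) / 1520 = 1.17 / 1520 = 0.0007697.
Specific discharge q = K · i = 37.20 × 0.0007697 = 0.02863 m/day.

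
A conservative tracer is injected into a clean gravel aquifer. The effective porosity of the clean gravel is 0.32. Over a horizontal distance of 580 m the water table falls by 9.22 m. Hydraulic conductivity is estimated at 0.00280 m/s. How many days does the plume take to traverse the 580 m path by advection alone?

Convert K: 0.00280 m/s × 86400 = 241.9 m/day.
Hydraulic gradient i = Δh / L = 9.22 / 580 = 0.01590.
Darcy flux q = K · i = 241.9 × 0.01590 = 3.846 m/day.
Seepage velocity v = q / n_e = 3.846 / 0.32 = 12.02 m/day.
Travel time t = L / v = 580 / 12.02 = 48.26 days.

48.3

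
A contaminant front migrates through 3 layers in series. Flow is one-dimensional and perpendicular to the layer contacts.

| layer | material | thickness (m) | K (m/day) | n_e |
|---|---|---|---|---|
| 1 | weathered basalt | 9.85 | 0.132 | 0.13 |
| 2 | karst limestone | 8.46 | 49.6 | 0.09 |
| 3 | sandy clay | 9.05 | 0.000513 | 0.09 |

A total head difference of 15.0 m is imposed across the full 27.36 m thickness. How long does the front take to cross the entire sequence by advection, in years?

9.24

With flow normal to the layers, continuity requires the same specific discharge q through every layer.
Σ(b_i/K_i) = 9.85/0.132 + 8.46/49.6 + 9.05/0.000513 = 17716 d.
q = Δh / Σ(b_i/K_i) = 15.0 / 17716 = 0.0008467 m/day.
In each layer the seepage velocity is v_i = q/n_i, so the layer transit time is t_i = b_i·n_i / q:
  layer 1 (weathered basalt): t_1 = 9.85 × 0.13 / 0.0008467 = 1512 d
  layer 2 (karst limestone): t_2 = 8.46 × 0.09 / 0.0008467 = 899.3 d
  layer 3 (sandy clay): t_3 = 9.05 × 0.09 / 0.0008467 = 962.0 d
Total t = Σ t_i = 3374 days = 9.236 years.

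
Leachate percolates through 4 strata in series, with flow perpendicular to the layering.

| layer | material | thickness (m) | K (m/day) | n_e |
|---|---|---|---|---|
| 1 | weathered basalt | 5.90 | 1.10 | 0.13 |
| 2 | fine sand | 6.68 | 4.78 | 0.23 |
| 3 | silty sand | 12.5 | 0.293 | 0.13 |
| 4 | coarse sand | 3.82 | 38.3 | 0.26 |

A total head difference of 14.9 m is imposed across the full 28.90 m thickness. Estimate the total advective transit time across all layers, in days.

With flow normal to the layers, continuity requires the same specific discharge q through every layer.
Σ(b_i/K_i) = 5.90/1.10 + 6.68/4.78 + 12.5/0.293 + 3.82/38.3 = 49.52 d.
q = Δh / Σ(b_i/K_i) = 14.9 / 49.52 = 0.3009 m/day.
In each layer the seepage velocity is v_i = q/n_i, so the layer transit time is t_i = b_i·n_i / q:
  layer 1 (weathered basalt): t_1 = 5.90 × 0.13 / 0.3009 = 2.549 d
  layer 2 (fine sand): t_2 = 6.68 × 0.23 / 0.3009 = 5.107 d
  layer 3 (silty sand): t_3 = 12.5 × 0.13 / 0.3009 = 5.401 d
  layer 4 (coarse sand): t_4 = 3.82 × 0.26 / 0.3009 = 3.301 d
Total t = Σ t_i = 16.36 days.

16.4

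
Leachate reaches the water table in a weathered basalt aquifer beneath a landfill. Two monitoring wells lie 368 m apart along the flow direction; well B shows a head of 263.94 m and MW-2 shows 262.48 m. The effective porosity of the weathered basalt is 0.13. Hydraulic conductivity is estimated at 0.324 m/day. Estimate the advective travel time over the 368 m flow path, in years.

102

Hydraulic gradient i = (263.94 − 262.48) / 368 = 1.46 / 368 = 0.003967.
Darcy flux q = K · i = 0.3240 × 0.003967 = 0.001285 m/day.
Seepage velocity v = q / n_e = 0.001285 / 0.13 = 0.009888 m/day.
Travel time t = L / v = 368 / 0.009888 = 37217 days = 101.9 years.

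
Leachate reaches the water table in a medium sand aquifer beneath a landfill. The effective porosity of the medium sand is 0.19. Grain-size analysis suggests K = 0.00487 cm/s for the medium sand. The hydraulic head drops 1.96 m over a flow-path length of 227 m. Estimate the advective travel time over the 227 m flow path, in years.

Convert K: 0.00487 cm/s × 864 = 4.208 m/day.
Hydraulic gradient i = Δh / L = 1.96 / 227 = 0.008634.
Darcy flux q = K · i = 4.208 × 0.008634 = 0.03633 m/day.
Seepage velocity v = q / n_e = 0.03633 / 0.19 = 0.1912 m/day.
Travel time t = L / v = 227 / 0.1912 = 1187 days = 3.250 years.

3.25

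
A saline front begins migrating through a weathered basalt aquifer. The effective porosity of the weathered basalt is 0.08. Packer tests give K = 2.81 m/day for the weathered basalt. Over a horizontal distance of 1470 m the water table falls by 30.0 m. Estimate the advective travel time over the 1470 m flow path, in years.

Hydraulic gradient i = Δh / L = 30.0 / 1470 = 0.02041.
Darcy flux q = K · i = 2.810 × 0.02041 = 0.05735 m/day.
Seepage velocity v = q / n_e = 0.05735 / 0.08 = 0.7168 m/day.
Travel time t = L / v = 1470 / 0.7168 = 2051 days = 5.614 years.

5.61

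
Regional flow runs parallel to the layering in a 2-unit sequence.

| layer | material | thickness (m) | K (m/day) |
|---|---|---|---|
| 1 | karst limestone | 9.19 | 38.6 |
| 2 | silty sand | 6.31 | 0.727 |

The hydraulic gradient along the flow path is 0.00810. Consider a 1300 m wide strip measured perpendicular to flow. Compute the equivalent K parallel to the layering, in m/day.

23.2

Flow is parallel to layering, so each bed carries its own Darcy discharge and the transmissivities add.
Σ(K_i·b_i) = 38.6×9.19 + 0.727×6.31 = 359.3 m²/day.
Total thickness b = 15.50 m, so K_eq = Σ(K_i·b_i)/b = 23.18 m/day.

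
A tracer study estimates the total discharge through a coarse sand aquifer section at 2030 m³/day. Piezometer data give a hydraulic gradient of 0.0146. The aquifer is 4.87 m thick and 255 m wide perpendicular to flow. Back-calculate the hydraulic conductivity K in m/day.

Cross-sectional area A = 255 × 4.87 = 1242 m².
Hydraulic gradient i = 0.0146.
From Q = K·A·i, K = Q / (A·i) = 2030 / (1242 × 0.01460) = 112.0 m/day.

112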